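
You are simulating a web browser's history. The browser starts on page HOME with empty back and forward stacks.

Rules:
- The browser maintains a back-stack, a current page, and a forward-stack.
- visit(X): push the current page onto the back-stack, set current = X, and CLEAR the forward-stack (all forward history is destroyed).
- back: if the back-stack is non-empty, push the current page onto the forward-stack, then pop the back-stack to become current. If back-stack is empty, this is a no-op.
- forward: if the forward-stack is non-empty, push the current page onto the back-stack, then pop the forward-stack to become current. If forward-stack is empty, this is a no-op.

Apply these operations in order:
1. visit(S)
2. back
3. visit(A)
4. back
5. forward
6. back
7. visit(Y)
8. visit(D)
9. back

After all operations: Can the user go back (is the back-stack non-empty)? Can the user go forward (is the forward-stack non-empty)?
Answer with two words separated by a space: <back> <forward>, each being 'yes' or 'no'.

After 1 (visit(S)): cur=S back=1 fwd=0
After 2 (back): cur=HOME back=0 fwd=1
After 3 (visit(A)): cur=A back=1 fwd=0
After 4 (back): cur=HOME back=0 fwd=1
After 5 (forward): cur=A back=1 fwd=0
After 6 (back): cur=HOME back=0 fwd=1
After 7 (visit(Y)): cur=Y back=1 fwd=0
After 8 (visit(D)): cur=D back=2 fwd=0
After 9 (back): cur=Y back=1 fwd=1

Answer: yes yes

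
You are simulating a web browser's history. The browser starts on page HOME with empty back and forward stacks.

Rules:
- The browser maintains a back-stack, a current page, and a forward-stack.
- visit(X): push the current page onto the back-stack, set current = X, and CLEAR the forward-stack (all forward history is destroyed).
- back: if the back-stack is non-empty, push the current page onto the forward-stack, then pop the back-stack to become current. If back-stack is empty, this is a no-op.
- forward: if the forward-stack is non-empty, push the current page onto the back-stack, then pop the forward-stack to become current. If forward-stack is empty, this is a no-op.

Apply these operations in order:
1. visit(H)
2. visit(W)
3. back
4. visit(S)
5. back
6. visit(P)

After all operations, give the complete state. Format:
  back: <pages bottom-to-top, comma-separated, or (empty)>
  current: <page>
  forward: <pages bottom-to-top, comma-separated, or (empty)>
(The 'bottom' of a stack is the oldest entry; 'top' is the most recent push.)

Answer: back: HOME,H
current: P
forward: (empty)

Derivation:
After 1 (visit(H)): cur=H back=1 fwd=0
After 2 (visit(W)): cur=W back=2 fwd=0
After 3 (back): cur=H back=1 fwd=1
After 4 (visit(S)): cur=S back=2 fwd=0
After 5 (back): cur=H back=1 fwd=1
After 6 (visit(P)): cur=P back=2 fwd=0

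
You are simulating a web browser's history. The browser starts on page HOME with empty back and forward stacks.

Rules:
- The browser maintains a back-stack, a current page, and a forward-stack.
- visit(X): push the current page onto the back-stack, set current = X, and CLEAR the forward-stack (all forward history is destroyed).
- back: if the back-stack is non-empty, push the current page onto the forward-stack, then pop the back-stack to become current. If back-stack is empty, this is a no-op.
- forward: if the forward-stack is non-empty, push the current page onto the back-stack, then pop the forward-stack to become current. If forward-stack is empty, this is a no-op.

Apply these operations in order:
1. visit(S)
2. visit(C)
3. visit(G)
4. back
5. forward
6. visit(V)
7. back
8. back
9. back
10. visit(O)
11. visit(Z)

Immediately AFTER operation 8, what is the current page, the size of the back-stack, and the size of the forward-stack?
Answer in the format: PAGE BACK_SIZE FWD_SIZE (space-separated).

After 1 (visit(S)): cur=S back=1 fwd=0
After 2 (visit(C)): cur=C back=2 fwd=0
After 3 (visit(G)): cur=G back=3 fwd=0
After 4 (back): cur=C back=2 fwd=1
After 5 (forward): cur=G back=3 fwd=0
After 6 (visit(V)): cur=V back=4 fwd=0
After 7 (back): cur=G back=3 fwd=1
After 8 (back): cur=C back=2 fwd=2

C 2 2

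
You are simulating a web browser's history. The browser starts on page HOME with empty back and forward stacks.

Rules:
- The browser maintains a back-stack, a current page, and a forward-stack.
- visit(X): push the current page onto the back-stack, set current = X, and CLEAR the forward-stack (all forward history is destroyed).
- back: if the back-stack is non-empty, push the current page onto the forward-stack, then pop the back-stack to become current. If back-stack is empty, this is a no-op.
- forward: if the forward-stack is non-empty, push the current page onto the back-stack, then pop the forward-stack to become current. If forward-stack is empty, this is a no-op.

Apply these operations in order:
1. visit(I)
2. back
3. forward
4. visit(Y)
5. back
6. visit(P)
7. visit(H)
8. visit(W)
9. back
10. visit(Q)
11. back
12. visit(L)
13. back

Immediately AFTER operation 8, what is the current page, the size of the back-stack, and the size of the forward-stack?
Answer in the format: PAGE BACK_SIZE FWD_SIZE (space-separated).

After 1 (visit(I)): cur=I back=1 fwd=0
After 2 (back): cur=HOME back=0 fwd=1
After 3 (forward): cur=I back=1 fwd=0
After 4 (visit(Y)): cur=Y back=2 fwd=0
After 5 (back): cur=I back=1 fwd=1
After 6 (visit(P)): cur=P back=2 fwd=0
After 7 (visit(H)): cur=H back=3 fwd=0
After 8 (visit(W)): cur=W back=4 fwd=0

W 4 0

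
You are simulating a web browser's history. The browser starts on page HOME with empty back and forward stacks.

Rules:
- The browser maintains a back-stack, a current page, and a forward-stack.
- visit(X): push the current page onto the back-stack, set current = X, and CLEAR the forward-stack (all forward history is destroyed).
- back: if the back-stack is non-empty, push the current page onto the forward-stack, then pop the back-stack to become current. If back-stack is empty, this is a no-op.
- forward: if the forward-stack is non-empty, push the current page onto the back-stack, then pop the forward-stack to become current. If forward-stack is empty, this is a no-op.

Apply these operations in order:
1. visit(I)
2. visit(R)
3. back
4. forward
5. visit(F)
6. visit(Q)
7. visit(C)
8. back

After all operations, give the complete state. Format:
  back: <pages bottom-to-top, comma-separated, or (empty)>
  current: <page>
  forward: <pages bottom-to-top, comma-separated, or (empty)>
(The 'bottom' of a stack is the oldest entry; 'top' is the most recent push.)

Answer: back: HOME,I,R,F
current: Q
forward: C

Derivation:
After 1 (visit(I)): cur=I back=1 fwd=0
After 2 (visit(R)): cur=R back=2 fwd=0
After 3 (back): cur=I back=1 fwd=1
After 4 (forward): cur=R back=2 fwd=0
After 5 (visit(F)): cur=F back=3 fwd=0
After 6 (visit(Q)): cur=Q back=4 fwd=0
After 7 (visit(C)): cur=C back=5 fwd=0
After 8 (back): cur=Q back=4 fwd=1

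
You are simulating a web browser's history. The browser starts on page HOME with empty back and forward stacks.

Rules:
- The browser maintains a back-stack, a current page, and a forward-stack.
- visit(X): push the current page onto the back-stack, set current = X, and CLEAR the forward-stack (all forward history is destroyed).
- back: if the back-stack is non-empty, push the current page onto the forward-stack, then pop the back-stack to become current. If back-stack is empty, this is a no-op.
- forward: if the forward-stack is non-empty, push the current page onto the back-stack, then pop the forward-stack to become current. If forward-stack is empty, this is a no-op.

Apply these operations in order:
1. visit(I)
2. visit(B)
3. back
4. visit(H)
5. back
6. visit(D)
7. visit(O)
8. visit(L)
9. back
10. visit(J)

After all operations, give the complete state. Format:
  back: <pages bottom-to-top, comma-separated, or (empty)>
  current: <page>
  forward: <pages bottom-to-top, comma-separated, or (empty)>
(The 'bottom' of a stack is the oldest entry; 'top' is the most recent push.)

After 1 (visit(I)): cur=I back=1 fwd=0
After 2 (visit(B)): cur=B back=2 fwd=0
After 3 (back): cur=I back=1 fwd=1
After 4 (visit(H)): cur=H back=2 fwd=0
After 5 (back): cur=I back=1 fwd=1
After 6 (visit(D)): cur=D back=2 fwd=0
After 7 (visit(O)): cur=O back=3 fwd=0
After 8 (visit(L)): cur=L back=4 fwd=0
After 9 (back): cur=O back=3 fwd=1
After 10 (visit(J)): cur=J back=4 fwd=0

Answer: back: HOME,I,D,O
current: J
forward: (empty)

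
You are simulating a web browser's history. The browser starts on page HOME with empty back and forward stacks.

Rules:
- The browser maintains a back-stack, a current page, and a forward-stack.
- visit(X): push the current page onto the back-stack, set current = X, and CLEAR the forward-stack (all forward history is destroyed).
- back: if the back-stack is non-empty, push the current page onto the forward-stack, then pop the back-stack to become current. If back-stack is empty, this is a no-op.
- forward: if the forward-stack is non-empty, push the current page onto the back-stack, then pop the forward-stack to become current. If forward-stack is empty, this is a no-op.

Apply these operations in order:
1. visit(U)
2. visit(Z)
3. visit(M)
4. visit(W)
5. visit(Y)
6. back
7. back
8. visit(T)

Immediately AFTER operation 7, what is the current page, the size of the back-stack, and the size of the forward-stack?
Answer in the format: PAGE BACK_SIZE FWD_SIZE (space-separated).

After 1 (visit(U)): cur=U back=1 fwd=0
After 2 (visit(Z)): cur=Z back=2 fwd=0
After 3 (visit(M)): cur=M back=3 fwd=0
After 4 (visit(W)): cur=W back=4 fwd=0
After 5 (visit(Y)): cur=Y back=5 fwd=0
After 6 (back): cur=W back=4 fwd=1
After 7 (back): cur=M back=3 fwd=2

M 3 2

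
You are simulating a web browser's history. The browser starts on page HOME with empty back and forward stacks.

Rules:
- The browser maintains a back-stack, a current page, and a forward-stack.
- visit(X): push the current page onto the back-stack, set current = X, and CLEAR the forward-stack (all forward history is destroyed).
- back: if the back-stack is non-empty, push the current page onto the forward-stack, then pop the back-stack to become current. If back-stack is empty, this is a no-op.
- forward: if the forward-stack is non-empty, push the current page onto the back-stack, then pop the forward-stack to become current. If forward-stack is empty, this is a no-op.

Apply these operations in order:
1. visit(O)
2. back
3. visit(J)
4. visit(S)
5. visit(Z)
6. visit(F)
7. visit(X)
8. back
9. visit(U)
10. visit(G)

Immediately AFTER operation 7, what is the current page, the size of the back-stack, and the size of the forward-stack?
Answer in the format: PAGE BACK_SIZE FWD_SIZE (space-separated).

After 1 (visit(O)): cur=O back=1 fwd=0
After 2 (back): cur=HOME back=0 fwd=1
After 3 (visit(J)): cur=J back=1 fwd=0
After 4 (visit(S)): cur=S back=2 fwd=0
After 5 (visit(Z)): cur=Z back=3 fwd=0
After 6 (visit(F)): cur=F back=4 fwd=0
After 7 (visit(X)): cur=X back=5 fwd=0

X 5 0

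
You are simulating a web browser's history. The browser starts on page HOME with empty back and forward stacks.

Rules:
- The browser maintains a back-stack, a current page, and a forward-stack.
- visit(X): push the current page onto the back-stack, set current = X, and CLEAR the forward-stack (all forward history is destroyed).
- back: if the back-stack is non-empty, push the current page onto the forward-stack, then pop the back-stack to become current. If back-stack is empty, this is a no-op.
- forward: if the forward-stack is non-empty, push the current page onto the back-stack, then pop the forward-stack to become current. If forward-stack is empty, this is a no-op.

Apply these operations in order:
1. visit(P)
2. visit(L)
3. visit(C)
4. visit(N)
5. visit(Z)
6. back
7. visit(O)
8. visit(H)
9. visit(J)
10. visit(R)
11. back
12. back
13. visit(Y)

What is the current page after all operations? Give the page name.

Answer: Y

Derivation:
After 1 (visit(P)): cur=P back=1 fwd=0
After 2 (visit(L)): cur=L back=2 fwd=0
After 3 (visit(C)): cur=C back=3 fwd=0
After 4 (visit(N)): cur=N back=4 fwd=0
After 5 (visit(Z)): cur=Z back=5 fwd=0
After 6 (back): cur=N back=4 fwd=1
After 7 (visit(O)): cur=O back=5 fwd=0
After 8 (visit(H)): cur=H back=6 fwd=0
After 9 (visit(J)): cur=J back=7 fwd=0
After 10 (visit(R)): cur=R back=8 fwd=0
After 11 (back): cur=J back=7 fwd=1
After 12 (back): cur=H back=6 fwd=2
After 13 (visit(Y)): cur=Y back=7 fwd=0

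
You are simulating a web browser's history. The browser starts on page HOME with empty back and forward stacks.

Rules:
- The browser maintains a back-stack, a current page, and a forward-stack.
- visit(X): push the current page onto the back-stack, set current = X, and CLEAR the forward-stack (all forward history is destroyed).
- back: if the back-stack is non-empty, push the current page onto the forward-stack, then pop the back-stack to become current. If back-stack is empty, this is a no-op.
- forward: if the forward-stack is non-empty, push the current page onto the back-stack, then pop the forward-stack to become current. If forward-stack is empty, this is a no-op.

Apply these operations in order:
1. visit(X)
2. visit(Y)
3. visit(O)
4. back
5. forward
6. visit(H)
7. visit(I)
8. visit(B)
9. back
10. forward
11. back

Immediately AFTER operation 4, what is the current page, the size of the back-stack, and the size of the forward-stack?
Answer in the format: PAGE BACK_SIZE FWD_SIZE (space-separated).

After 1 (visit(X)): cur=X back=1 fwd=0
After 2 (visit(Y)): cur=Y back=2 fwd=0
After 3 (visit(O)): cur=O back=3 fwd=0
After 4 (back): cur=Y back=2 fwd=1

Y 2 1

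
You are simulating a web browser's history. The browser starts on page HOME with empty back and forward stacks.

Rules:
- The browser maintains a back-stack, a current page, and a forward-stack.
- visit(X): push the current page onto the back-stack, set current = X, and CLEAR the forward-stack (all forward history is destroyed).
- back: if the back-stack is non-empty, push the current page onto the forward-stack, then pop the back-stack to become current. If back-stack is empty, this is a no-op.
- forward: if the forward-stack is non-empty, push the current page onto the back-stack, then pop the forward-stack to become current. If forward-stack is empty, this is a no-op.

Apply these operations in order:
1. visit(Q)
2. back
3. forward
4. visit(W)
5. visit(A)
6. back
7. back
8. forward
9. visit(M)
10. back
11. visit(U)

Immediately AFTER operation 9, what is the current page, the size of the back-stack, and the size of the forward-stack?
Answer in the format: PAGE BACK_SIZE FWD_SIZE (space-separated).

After 1 (visit(Q)): cur=Q back=1 fwd=0
After 2 (back): cur=HOME back=0 fwd=1
After 3 (forward): cur=Q back=1 fwd=0
After 4 (visit(W)): cur=W back=2 fwd=0
After 5 (visit(A)): cur=A back=3 fwd=0
After 6 (back): cur=W back=2 fwd=1
After 7 (back): cur=Q back=1 fwd=2
After 8 (forward): cur=W back=2 fwd=1
After 9 (visit(M)): cur=M back=3 fwd=0

M 3 0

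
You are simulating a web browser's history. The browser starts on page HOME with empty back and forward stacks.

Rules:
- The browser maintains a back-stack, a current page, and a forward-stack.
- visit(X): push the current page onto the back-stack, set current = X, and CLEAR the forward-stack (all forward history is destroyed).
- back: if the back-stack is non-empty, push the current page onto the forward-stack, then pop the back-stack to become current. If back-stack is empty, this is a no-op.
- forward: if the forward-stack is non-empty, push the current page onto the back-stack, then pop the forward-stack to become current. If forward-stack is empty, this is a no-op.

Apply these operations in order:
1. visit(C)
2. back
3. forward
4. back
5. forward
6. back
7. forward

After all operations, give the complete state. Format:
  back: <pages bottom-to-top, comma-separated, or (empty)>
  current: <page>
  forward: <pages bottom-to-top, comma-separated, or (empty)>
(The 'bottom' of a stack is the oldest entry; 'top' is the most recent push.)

After 1 (visit(C)): cur=C back=1 fwd=0
After 2 (back): cur=HOME back=0 fwd=1
After 3 (forward): cur=C back=1 fwd=0
After 4 (back): cur=HOME back=0 fwd=1
After 5 (forward): cur=C back=1 fwd=0
After 6 (back): cur=HOME back=0 fwd=1
After 7 (forward): cur=C back=1 fwd=0

Answer: back: HOME
current: C
forward: (empty)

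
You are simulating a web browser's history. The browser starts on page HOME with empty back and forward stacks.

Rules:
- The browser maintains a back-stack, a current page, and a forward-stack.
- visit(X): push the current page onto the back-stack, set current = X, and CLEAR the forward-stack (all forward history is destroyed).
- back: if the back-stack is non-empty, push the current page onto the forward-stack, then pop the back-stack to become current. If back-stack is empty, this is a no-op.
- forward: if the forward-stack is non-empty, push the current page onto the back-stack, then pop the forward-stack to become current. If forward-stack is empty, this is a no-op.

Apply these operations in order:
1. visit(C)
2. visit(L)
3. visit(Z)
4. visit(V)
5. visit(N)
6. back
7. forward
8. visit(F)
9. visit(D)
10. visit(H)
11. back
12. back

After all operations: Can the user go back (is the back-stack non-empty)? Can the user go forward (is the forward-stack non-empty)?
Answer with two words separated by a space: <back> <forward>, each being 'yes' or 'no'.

After 1 (visit(C)): cur=C back=1 fwd=0
After 2 (visit(L)): cur=L back=2 fwd=0
After 3 (visit(Z)): cur=Z back=3 fwd=0
After 4 (visit(V)): cur=V back=4 fwd=0
After 5 (visit(N)): cur=N back=5 fwd=0
After 6 (back): cur=V back=4 fwd=1
After 7 (forward): cur=N back=5 fwd=0
After 8 (visit(F)): cur=F back=6 fwd=0
After 9 (visit(D)): cur=D back=7 fwd=0
After 10 (visit(H)): cur=H back=8 fwd=0
After 11 (back): cur=D back=7 fwd=1
After 12 (back): cur=F back=6 fwd=2

Answer: yes yes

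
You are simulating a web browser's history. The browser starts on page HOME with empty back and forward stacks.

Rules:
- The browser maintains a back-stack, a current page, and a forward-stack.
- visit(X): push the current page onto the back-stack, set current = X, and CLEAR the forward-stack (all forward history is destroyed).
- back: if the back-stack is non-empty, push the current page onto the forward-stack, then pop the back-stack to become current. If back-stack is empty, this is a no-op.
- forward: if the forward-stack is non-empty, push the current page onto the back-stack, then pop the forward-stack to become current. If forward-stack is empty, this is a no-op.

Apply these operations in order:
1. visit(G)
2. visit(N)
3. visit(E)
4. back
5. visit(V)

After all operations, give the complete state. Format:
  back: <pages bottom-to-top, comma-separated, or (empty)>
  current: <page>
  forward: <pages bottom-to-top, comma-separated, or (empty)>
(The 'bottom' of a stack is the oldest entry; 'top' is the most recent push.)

Answer: back: HOME,G,N
current: V
forward: (empty)

Derivation:
After 1 (visit(G)): cur=G back=1 fwd=0
After 2 (visit(N)): cur=N back=2 fwd=0
After 3 (visit(E)): cur=E back=3 fwd=0
After 4 (back): cur=N back=2 fwd=1
After 5 (visit(V)): cur=V back=3 fwd=0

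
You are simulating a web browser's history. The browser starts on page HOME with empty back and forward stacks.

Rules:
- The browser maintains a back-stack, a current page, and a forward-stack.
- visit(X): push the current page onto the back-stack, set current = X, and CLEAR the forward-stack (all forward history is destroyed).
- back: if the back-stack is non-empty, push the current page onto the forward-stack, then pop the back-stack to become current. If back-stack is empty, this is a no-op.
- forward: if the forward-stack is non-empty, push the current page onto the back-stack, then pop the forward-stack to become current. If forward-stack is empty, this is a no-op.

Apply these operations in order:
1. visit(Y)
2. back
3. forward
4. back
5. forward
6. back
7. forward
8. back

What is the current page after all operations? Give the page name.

Answer: HOME

Derivation:
After 1 (visit(Y)): cur=Y back=1 fwd=0
After 2 (back): cur=HOME back=0 fwd=1
After 3 (forward): cur=Y back=1 fwd=0
After 4 (back): cur=HOME back=0 fwd=1
After 5 (forward): cur=Y back=1 fwd=0
After 6 (back): cur=HOME back=0 fwd=1
After 7 (forward): cur=Y back=1 fwd=0
After 8 (back): cur=HOME back=0 fwd=1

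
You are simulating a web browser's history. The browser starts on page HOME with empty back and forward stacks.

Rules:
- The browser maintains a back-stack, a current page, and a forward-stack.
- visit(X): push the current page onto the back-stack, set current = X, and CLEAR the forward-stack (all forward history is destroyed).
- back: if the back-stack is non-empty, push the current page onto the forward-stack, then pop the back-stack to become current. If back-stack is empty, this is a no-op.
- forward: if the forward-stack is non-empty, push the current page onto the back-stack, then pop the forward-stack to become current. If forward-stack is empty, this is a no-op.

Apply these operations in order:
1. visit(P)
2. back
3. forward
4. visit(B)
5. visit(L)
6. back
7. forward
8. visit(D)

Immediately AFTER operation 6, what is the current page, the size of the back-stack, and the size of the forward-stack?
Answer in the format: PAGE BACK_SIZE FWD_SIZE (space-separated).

After 1 (visit(P)): cur=P back=1 fwd=0
After 2 (back): cur=HOME back=0 fwd=1
After 3 (forward): cur=P back=1 fwd=0
After 4 (visit(B)): cur=B back=2 fwd=0
After 5 (visit(L)): cur=L back=3 fwd=0
After 6 (back): cur=B back=2 fwd=1

B 2 1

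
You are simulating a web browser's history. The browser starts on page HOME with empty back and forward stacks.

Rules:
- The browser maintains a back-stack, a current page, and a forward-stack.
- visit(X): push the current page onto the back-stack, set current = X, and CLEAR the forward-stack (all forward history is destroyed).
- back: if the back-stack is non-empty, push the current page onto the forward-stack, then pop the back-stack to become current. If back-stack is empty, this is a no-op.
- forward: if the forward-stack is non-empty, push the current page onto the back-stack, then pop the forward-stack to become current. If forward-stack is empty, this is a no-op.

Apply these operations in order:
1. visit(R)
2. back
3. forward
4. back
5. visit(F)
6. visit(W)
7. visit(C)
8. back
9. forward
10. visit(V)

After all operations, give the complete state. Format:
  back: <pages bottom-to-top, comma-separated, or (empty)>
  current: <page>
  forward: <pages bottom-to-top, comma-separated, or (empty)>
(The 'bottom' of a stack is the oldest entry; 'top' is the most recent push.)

After 1 (visit(R)): cur=R back=1 fwd=0
After 2 (back): cur=HOME back=0 fwd=1
After 3 (forward): cur=R back=1 fwd=0
After 4 (back): cur=HOME back=0 fwd=1
After 5 (visit(F)): cur=F back=1 fwd=0
After 6 (visit(W)): cur=W back=2 fwd=0
After 7 (visit(C)): cur=C back=3 fwd=0
After 8 (back): cur=W back=2 fwd=1
After 9 (forward): cur=C back=3 fwd=0
After 10 (visit(V)): cur=V back=4 fwd=0

Answer: back: HOME,F,W,C
current: V
forward: (empty)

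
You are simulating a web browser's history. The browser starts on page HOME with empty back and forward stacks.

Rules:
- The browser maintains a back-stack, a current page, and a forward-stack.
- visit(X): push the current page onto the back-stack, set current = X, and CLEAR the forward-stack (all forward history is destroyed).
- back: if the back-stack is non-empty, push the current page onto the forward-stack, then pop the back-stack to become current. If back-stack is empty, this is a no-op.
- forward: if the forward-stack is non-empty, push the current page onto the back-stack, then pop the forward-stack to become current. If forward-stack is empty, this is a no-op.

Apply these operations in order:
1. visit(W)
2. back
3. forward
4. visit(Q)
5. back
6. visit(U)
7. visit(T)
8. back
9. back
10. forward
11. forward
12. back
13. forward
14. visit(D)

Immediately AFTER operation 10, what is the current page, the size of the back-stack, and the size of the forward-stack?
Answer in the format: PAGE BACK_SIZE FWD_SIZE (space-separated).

After 1 (visit(W)): cur=W back=1 fwd=0
After 2 (back): cur=HOME back=0 fwd=1
After 3 (forward): cur=W back=1 fwd=0
After 4 (visit(Q)): cur=Q back=2 fwd=0
After 5 (back): cur=W back=1 fwd=1
After 6 (visit(U)): cur=U back=2 fwd=0
After 7 (visit(T)): cur=T back=3 fwd=0
After 8 (back): cur=U back=2 fwd=1
After 9 (back): cur=W back=1 fwd=2
After 10 (forward): cur=U back=2 fwd=1

U 2 1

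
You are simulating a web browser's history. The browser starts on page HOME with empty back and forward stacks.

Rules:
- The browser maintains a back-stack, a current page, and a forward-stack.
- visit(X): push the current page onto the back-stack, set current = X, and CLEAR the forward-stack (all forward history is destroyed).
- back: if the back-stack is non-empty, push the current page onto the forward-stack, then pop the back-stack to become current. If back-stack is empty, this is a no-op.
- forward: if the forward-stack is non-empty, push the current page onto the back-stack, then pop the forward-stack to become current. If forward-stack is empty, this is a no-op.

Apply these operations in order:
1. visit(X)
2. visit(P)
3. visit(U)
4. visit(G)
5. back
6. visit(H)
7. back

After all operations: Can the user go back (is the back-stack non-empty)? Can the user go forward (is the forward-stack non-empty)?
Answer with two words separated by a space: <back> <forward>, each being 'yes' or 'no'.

After 1 (visit(X)): cur=X back=1 fwd=0
After 2 (visit(P)): cur=P back=2 fwd=0
After 3 (visit(U)): cur=U back=3 fwd=0
After 4 (visit(G)): cur=G back=4 fwd=0
After 5 (back): cur=U back=3 fwd=1
After 6 (visit(H)): cur=H back=4 fwd=0
After 7 (back): cur=U back=3 fwd=1

Answer: yes yes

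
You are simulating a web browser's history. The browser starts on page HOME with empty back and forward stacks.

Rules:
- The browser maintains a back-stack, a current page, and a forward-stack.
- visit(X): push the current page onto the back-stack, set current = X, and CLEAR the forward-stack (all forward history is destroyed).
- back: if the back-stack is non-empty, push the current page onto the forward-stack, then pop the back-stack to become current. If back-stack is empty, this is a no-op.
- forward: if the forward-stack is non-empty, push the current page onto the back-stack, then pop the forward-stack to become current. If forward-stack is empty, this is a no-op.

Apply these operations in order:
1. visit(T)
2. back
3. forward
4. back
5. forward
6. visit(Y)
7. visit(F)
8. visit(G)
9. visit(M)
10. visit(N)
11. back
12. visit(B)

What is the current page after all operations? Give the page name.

Answer: B

Derivation:
After 1 (visit(T)): cur=T back=1 fwd=0
After 2 (back): cur=HOME back=0 fwd=1
After 3 (forward): cur=T back=1 fwd=0
After 4 (back): cur=HOME back=0 fwd=1
After 5 (forward): cur=T back=1 fwd=0
After 6 (visit(Y)): cur=Y back=2 fwd=0
After 7 (visit(F)): cur=F back=3 fwd=0
After 8 (visit(G)): cur=G back=4 fwd=0
After 9 (visit(M)): cur=M back=5 fwd=0
After 10 (visit(N)): cur=N back=6 fwd=0
After 11 (back): cur=M back=5 fwd=1
After 12 (visit(B)): cur=B back=6 fwd=0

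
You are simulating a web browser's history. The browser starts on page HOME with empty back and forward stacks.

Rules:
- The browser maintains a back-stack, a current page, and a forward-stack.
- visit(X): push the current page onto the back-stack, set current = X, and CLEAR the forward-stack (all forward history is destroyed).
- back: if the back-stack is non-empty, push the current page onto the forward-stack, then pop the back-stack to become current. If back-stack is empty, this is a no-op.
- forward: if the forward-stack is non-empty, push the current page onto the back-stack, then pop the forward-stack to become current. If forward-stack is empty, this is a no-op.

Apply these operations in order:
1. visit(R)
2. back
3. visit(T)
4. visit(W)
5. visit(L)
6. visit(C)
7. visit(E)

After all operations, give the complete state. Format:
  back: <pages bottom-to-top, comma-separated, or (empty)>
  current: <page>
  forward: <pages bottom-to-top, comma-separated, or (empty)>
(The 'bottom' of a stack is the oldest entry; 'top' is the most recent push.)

Answer: back: HOME,T,W,L,C
current: E
forward: (empty)

Derivation:
After 1 (visit(R)): cur=R back=1 fwd=0
After 2 (back): cur=HOME back=0 fwd=1
After 3 (visit(T)): cur=T back=1 fwd=0
After 4 (visit(W)): cur=W back=2 fwd=0
After 5 (visit(L)): cur=L back=3 fwd=0
After 6 (visit(C)): cur=C back=4 fwd=0
After 7 (visit(E)): cur=E back=5 fwd=0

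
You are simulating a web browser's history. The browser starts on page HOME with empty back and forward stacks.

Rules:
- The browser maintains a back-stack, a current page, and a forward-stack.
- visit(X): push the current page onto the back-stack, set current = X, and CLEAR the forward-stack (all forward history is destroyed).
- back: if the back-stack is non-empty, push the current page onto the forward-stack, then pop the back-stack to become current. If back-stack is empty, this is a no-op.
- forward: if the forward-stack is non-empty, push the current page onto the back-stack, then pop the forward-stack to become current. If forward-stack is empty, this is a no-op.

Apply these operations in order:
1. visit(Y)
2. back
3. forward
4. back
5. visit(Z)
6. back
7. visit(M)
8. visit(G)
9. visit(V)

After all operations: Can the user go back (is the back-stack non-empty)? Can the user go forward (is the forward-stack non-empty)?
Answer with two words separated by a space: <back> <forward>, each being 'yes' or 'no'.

Answer: yes no

Derivation:
After 1 (visit(Y)): cur=Y back=1 fwd=0
After 2 (back): cur=HOME back=0 fwd=1
After 3 (forward): cur=Y back=1 fwd=0
After 4 (back): cur=HOME back=0 fwd=1
After 5 (visit(Z)): cur=Z back=1 fwd=0
After 6 (back): cur=HOME back=0 fwd=1
After 7 (visit(M)): cur=M back=1 fwd=0
After 8 (visit(G)): cur=G back=2 fwd=0
After 9 (visit(V)): cur=V back=3 fwd=0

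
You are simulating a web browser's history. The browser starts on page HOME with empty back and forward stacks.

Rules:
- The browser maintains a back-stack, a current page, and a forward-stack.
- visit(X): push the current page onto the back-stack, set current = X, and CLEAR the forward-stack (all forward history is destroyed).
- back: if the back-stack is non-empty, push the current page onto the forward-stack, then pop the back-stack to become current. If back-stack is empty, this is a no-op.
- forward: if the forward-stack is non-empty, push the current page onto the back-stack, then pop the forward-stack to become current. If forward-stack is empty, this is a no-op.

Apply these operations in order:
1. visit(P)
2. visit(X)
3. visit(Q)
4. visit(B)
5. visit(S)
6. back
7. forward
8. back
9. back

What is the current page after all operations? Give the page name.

After 1 (visit(P)): cur=P back=1 fwd=0
After 2 (visit(X)): cur=X back=2 fwd=0
After 3 (visit(Q)): cur=Q back=3 fwd=0
After 4 (visit(B)): cur=B back=4 fwd=0
After 5 (visit(S)): cur=S back=5 fwd=0
After 6 (back): cur=B back=4 fwd=1
After 7 (forward): cur=S back=5 fwd=0
After 8 (back): cur=B back=4 fwd=1
After 9 (back): cur=Q back=3 fwd=2

Answer: Q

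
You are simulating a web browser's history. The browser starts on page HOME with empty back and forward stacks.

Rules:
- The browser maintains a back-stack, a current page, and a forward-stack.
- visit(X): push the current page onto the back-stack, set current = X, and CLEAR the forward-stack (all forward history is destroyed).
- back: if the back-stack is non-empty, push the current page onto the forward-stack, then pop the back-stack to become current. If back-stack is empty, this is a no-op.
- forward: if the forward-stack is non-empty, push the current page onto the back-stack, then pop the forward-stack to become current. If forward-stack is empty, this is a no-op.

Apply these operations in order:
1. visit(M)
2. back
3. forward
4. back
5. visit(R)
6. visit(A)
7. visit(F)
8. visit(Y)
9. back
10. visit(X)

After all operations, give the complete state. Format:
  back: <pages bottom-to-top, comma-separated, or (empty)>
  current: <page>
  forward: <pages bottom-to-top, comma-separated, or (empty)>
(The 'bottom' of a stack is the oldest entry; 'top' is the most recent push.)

Answer: back: HOME,R,A,F
current: X
forward: (empty)

Derivation:
After 1 (visit(M)): cur=M back=1 fwd=0
After 2 (back): cur=HOME back=0 fwd=1
After 3 (forward): cur=M back=1 fwd=0
After 4 (back): cur=HOME back=0 fwd=1
After 5 (visit(R)): cur=R back=1 fwd=0
After 6 (visit(A)): cur=A back=2 fwd=0
After 7 (visit(F)): cur=F back=3 fwd=0
After 8 (visit(Y)): cur=Y back=4 fwd=0
After 9 (back): cur=F back=3 fwd=1
After 10 (visit(X)): cur=X back=4 fwd=0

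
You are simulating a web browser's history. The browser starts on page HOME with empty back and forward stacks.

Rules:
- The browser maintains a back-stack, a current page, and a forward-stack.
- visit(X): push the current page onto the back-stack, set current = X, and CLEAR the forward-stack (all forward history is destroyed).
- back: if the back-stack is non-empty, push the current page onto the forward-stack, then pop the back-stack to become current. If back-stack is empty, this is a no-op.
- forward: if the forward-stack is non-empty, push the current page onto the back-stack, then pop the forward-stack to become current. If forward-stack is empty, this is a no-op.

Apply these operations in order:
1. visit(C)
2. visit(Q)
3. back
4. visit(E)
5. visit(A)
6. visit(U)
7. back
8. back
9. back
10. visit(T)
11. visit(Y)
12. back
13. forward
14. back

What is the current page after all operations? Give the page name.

After 1 (visit(C)): cur=C back=1 fwd=0
After 2 (visit(Q)): cur=Q back=2 fwd=0
After 3 (back): cur=C back=1 fwd=1
After 4 (visit(E)): cur=E back=2 fwd=0
After 5 (visit(A)): cur=A back=3 fwd=0
After 6 (visit(U)): cur=U back=4 fwd=0
After 7 (back): cur=A back=3 fwd=1
After 8 (back): cur=E back=2 fwd=2
After 9 (back): cur=C back=1 fwd=3
After 10 (visit(T)): cur=T back=2 fwd=0
After 11 (visit(Y)): cur=Y back=3 fwd=0
After 12 (back): cur=T back=2 fwd=1
After 13 (forward): cur=Y back=3 fwd=0
After 14 (back): cur=T back=2 fwd=1

Answer: T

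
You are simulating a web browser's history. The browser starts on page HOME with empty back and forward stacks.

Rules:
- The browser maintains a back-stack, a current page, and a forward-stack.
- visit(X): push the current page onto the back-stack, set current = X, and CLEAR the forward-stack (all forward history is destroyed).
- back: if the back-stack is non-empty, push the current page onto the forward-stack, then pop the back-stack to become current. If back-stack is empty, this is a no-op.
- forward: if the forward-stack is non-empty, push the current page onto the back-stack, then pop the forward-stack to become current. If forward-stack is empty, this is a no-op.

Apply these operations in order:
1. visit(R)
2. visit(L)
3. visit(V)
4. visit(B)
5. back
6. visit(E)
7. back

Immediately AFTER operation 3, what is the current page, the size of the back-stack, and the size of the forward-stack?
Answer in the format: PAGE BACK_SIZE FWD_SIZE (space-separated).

After 1 (visit(R)): cur=R back=1 fwd=0
After 2 (visit(L)): cur=L back=2 fwd=0
After 3 (visit(V)): cur=V back=3 fwd=0

V 3 0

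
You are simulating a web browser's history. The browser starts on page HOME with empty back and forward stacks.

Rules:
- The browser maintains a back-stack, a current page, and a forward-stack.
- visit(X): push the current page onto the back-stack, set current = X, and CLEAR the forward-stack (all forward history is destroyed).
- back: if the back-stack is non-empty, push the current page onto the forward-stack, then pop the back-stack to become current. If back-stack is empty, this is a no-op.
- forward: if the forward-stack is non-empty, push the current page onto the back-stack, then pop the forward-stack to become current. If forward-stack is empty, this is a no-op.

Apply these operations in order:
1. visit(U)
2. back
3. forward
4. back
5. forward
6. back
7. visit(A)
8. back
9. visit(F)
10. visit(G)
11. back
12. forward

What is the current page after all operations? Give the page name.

Answer: G

Derivation:
After 1 (visit(U)): cur=U back=1 fwd=0
After 2 (back): cur=HOME back=0 fwd=1
After 3 (forward): cur=U back=1 fwd=0
After 4 (back): cur=HOME back=0 fwd=1
After 5 (forward): cur=U back=1 fwd=0
After 6 (back): cur=HOME back=0 fwd=1
After 7 (visit(A)): cur=A back=1 fwd=0
After 8 (back): cur=HOME back=0 fwd=1
After 9 (visit(F)): cur=F back=1 fwd=0
After 10 (visit(G)): cur=G back=2 fwd=0
After 11 (back): cur=F back=1 fwd=1
After 12 (forward): cur=G back=2 fwd=0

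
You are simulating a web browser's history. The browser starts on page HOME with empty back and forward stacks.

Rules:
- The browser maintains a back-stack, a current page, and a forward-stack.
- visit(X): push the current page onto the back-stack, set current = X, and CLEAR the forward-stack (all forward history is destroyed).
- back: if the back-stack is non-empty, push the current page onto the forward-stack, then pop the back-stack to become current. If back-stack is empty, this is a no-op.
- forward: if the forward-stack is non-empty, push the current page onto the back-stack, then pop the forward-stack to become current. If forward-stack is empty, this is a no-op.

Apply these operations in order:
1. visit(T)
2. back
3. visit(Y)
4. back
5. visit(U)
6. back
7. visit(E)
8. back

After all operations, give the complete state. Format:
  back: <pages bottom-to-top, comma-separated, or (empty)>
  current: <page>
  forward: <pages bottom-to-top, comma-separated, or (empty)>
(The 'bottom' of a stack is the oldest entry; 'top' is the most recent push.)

Answer: back: (empty)
current: HOME
forward: E

Derivation:
After 1 (visit(T)): cur=T back=1 fwd=0
After 2 (back): cur=HOME back=0 fwd=1
After 3 (visit(Y)): cur=Y back=1 fwd=0
After 4 (back): cur=HOME back=0 fwd=1
After 5 (visit(U)): cur=U back=1 fwd=0
After 6 (back): cur=HOME back=0 fwd=1
After 7 (visit(E)): cur=E back=1 fwd=0
After 8 (back): cur=HOME back=0 fwd=1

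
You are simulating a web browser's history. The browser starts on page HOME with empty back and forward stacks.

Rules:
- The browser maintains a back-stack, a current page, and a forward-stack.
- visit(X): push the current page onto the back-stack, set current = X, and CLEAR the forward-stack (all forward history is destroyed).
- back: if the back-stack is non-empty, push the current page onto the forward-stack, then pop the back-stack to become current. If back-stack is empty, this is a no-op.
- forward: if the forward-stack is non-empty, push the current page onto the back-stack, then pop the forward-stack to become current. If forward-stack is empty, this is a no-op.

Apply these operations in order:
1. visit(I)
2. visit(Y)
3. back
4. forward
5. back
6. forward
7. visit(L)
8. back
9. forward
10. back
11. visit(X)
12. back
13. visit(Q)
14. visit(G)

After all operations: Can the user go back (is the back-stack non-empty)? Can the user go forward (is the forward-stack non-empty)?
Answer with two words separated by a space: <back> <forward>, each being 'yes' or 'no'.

After 1 (visit(I)): cur=I back=1 fwd=0
After 2 (visit(Y)): cur=Y back=2 fwd=0
After 3 (back): cur=I back=1 fwd=1
After 4 (forward): cur=Y back=2 fwd=0
After 5 (back): cur=I back=1 fwd=1
After 6 (forward): cur=Y back=2 fwd=0
After 7 (visit(L)): cur=L back=3 fwd=0
After 8 (back): cur=Y back=2 fwd=1
After 9 (forward): cur=L back=3 fwd=0
After 10 (back): cur=Y back=2 fwd=1
After 11 (visit(X)): cur=X back=3 fwd=0
After 12 (back): cur=Y back=2 fwd=1
After 13 (visit(Q)): cur=Q back=3 fwd=0
After 14 (visit(G)): cur=G back=4 fwd=0

Answer: yes no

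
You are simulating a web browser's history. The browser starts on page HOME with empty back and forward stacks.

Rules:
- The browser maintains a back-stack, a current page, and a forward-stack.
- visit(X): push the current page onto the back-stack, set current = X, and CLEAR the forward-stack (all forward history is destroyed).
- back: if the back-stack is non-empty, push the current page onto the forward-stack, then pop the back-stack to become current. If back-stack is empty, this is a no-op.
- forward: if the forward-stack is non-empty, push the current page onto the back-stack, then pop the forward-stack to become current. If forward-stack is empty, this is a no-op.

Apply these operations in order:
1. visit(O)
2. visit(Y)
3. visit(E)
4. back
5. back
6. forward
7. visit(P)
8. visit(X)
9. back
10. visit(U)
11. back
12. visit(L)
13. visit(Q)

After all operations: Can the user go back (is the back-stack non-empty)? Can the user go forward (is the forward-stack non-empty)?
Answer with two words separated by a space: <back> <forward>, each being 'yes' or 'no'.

Answer: yes no

Derivation:
After 1 (visit(O)): cur=O back=1 fwd=0
After 2 (visit(Y)): cur=Y back=2 fwd=0
After 3 (visit(E)): cur=E back=3 fwd=0
After 4 (back): cur=Y back=2 fwd=1
After 5 (back): cur=O back=1 fwd=2
After 6 (forward): cur=Y back=2 fwd=1
After 7 (visit(P)): cur=P back=3 fwd=0
After 8 (visit(X)): cur=X back=4 fwd=0
After 9 (back): cur=P back=3 fwd=1
After 10 (visit(U)): cur=U back=4 fwd=0
After 11 (back): cur=P back=3 fwd=1
After 12 (visit(L)): cur=L back=4 fwd=0
After 13 (visit(Q)): cur=Q back=5 fwd=0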